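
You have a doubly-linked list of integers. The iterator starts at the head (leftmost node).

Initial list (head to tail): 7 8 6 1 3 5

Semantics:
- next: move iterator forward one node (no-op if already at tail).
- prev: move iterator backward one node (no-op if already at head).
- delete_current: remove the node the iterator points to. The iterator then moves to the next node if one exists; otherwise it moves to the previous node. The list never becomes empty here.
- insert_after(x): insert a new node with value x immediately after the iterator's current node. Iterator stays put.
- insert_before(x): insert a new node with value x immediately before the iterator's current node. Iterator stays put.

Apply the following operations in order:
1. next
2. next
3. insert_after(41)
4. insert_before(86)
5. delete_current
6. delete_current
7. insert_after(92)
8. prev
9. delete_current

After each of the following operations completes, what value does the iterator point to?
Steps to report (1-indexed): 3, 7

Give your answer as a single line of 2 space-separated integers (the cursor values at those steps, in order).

After 1 (next): list=[7, 8, 6, 1, 3, 5] cursor@8
After 2 (next): list=[7, 8, 6, 1, 3, 5] cursor@6
After 3 (insert_after(41)): list=[7, 8, 6, 41, 1, 3, 5] cursor@6
After 4 (insert_before(86)): list=[7, 8, 86, 6, 41, 1, 3, 5] cursor@6
After 5 (delete_current): list=[7, 8, 86, 41, 1, 3, 5] cursor@41
After 6 (delete_current): list=[7, 8, 86, 1, 3, 5] cursor@1
After 7 (insert_after(92)): list=[7, 8, 86, 1, 92, 3, 5] cursor@1
After 8 (prev): list=[7, 8, 86, 1, 92, 3, 5] cursor@86
After 9 (delete_current): list=[7, 8, 1, 92, 3, 5] cursor@1

Answer: 6 1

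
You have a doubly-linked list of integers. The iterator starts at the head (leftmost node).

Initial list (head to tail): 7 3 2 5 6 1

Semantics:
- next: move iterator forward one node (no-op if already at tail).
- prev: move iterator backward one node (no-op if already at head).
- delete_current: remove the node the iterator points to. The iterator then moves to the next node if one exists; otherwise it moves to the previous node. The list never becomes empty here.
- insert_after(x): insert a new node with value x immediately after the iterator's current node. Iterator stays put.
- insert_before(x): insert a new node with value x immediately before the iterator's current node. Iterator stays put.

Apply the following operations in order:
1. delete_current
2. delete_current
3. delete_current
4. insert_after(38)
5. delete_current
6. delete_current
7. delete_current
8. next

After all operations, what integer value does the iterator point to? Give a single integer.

Answer: 1

Derivation:
After 1 (delete_current): list=[3, 2, 5, 6, 1] cursor@3
After 2 (delete_current): list=[2, 5, 6, 1] cursor@2
After 3 (delete_current): list=[5, 6, 1] cursor@5
After 4 (insert_after(38)): list=[5, 38, 6, 1] cursor@5
After 5 (delete_current): list=[38, 6, 1] cursor@38
After 6 (delete_current): list=[6, 1] cursor@6
After 7 (delete_current): list=[1] cursor@1
After 8 (next): list=[1] cursor@1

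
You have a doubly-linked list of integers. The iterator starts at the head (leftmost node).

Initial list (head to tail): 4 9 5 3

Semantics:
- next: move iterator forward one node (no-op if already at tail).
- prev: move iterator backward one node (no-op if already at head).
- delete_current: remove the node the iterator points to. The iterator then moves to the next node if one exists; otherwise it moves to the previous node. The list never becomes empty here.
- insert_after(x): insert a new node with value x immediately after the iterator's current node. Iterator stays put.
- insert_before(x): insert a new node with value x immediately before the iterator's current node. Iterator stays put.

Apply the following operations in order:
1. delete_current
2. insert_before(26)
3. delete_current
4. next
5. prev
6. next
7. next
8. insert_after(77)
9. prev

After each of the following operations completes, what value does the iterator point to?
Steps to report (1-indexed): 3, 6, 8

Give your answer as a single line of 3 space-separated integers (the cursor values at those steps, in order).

Answer: 5 3 3

Derivation:
After 1 (delete_current): list=[9, 5, 3] cursor@9
After 2 (insert_before(26)): list=[26, 9, 5, 3] cursor@9
After 3 (delete_current): list=[26, 5, 3] cursor@5
After 4 (next): list=[26, 5, 3] cursor@3
After 5 (prev): list=[26, 5, 3] cursor@5
After 6 (next): list=[26, 5, 3] cursor@3
After 7 (next): list=[26, 5, 3] cursor@3
After 8 (insert_after(77)): list=[26, 5, 3, 77] cursor@3
After 9 (prev): list=[26, 5, 3, 77] cursor@5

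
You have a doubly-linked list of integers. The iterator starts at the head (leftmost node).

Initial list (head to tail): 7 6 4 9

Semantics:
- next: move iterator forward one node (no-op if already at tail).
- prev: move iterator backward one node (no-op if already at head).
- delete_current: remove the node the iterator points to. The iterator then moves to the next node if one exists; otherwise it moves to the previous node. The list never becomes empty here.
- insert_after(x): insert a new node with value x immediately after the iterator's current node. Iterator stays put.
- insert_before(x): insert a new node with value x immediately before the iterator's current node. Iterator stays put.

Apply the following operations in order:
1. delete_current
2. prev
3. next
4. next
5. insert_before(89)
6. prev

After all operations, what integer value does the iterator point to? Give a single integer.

After 1 (delete_current): list=[6, 4, 9] cursor@6
After 2 (prev): list=[6, 4, 9] cursor@6
After 3 (next): list=[6, 4, 9] cursor@4
After 4 (next): list=[6, 4, 9] cursor@9
After 5 (insert_before(89)): list=[6, 4, 89, 9] cursor@9
After 6 (prev): list=[6, 4, 89, 9] cursor@89

Answer: 89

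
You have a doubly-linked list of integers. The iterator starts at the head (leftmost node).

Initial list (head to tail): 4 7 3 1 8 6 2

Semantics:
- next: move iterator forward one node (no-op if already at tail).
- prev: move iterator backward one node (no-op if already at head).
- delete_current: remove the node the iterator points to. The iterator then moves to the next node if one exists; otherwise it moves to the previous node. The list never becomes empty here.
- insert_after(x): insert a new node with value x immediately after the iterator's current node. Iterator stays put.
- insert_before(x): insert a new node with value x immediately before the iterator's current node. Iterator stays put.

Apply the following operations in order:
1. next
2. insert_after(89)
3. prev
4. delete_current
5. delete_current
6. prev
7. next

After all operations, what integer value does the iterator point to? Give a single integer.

After 1 (next): list=[4, 7, 3, 1, 8, 6, 2] cursor@7
After 2 (insert_after(89)): list=[4, 7, 89, 3, 1, 8, 6, 2] cursor@7
After 3 (prev): list=[4, 7, 89, 3, 1, 8, 6, 2] cursor@4
After 4 (delete_current): list=[7, 89, 3, 1, 8, 6, 2] cursor@7
After 5 (delete_current): list=[89, 3, 1, 8, 6, 2] cursor@89
After 6 (prev): list=[89, 3, 1, 8, 6, 2] cursor@89
After 7 (next): list=[89, 3, 1, 8, 6, 2] cursor@3

Answer: 3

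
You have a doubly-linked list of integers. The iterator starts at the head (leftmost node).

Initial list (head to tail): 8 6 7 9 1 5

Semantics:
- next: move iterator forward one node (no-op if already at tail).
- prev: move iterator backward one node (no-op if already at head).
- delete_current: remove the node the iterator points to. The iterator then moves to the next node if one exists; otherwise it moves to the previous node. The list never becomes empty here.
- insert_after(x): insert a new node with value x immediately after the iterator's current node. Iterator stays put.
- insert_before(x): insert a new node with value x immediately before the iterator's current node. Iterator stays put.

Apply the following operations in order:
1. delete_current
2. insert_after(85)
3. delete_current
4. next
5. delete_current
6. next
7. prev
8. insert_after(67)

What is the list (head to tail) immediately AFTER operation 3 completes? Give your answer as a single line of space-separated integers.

After 1 (delete_current): list=[6, 7, 9, 1, 5] cursor@6
After 2 (insert_after(85)): list=[6, 85, 7, 9, 1, 5] cursor@6
After 3 (delete_current): list=[85, 7, 9, 1, 5] cursor@85

Answer: 85 7 9 1 5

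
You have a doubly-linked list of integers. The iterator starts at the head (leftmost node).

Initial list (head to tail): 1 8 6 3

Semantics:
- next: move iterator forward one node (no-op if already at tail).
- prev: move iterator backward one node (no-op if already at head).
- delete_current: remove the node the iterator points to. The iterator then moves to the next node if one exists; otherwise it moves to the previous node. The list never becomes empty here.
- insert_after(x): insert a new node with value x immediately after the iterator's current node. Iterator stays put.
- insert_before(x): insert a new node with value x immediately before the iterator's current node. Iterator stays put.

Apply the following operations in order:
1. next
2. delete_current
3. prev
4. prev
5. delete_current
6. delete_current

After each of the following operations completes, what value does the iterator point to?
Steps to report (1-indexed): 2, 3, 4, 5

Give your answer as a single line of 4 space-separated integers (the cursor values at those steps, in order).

Answer: 6 1 1 6

Derivation:
After 1 (next): list=[1, 8, 6, 3] cursor@8
After 2 (delete_current): list=[1, 6, 3] cursor@6
After 3 (prev): list=[1, 6, 3] cursor@1
After 4 (prev): list=[1, 6, 3] cursor@1
After 5 (delete_current): list=[6, 3] cursor@6
After 6 (delete_current): list=[3] cursor@3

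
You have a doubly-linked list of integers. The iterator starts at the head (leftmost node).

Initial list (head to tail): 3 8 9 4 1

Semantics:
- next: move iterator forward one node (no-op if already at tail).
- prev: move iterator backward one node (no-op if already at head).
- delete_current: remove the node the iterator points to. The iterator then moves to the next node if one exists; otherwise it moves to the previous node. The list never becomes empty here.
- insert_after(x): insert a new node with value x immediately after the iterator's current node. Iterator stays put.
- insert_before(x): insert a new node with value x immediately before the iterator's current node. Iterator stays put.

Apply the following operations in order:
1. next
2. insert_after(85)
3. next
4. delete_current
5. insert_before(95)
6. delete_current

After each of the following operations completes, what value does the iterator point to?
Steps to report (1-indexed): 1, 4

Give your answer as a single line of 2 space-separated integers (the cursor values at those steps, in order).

Answer: 8 9

Derivation:
After 1 (next): list=[3, 8, 9, 4, 1] cursor@8
After 2 (insert_after(85)): list=[3, 8, 85, 9, 4, 1] cursor@8
After 3 (next): list=[3, 8, 85, 9, 4, 1] cursor@85
After 4 (delete_current): list=[3, 8, 9, 4, 1] cursor@9
After 5 (insert_before(95)): list=[3, 8, 95, 9, 4, 1] cursor@9
After 6 (delete_current): list=[3, 8, 95, 4, 1] cursor@4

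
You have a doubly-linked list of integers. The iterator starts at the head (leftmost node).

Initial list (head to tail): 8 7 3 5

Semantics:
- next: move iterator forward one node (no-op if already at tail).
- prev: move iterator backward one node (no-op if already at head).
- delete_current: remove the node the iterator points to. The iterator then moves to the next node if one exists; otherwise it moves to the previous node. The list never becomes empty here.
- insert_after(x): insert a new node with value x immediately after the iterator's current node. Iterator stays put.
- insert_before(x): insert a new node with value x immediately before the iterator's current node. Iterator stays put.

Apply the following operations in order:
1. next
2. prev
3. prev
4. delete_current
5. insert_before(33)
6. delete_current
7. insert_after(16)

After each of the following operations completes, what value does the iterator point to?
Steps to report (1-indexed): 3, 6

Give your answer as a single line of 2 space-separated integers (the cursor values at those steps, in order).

Answer: 8 3

Derivation:
After 1 (next): list=[8, 7, 3, 5] cursor@7
After 2 (prev): list=[8, 7, 3, 5] cursor@8
After 3 (prev): list=[8, 7, 3, 5] cursor@8
After 4 (delete_current): list=[7, 3, 5] cursor@7
After 5 (insert_before(33)): list=[33, 7, 3, 5] cursor@7
After 6 (delete_current): list=[33, 3, 5] cursor@3
After 7 (insert_after(16)): list=[33, 3, 16, 5] cursor@3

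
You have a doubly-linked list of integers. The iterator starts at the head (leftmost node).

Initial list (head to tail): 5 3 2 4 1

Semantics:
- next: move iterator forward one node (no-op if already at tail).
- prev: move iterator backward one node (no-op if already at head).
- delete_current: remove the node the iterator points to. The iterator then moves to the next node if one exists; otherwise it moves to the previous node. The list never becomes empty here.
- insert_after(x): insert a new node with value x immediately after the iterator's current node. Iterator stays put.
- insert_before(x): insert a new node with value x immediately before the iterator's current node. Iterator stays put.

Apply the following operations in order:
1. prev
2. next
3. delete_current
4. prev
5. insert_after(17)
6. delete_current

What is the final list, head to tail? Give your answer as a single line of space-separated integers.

After 1 (prev): list=[5, 3, 2, 4, 1] cursor@5
After 2 (next): list=[5, 3, 2, 4, 1] cursor@3
After 3 (delete_current): list=[5, 2, 4, 1] cursor@2
After 4 (prev): list=[5, 2, 4, 1] cursor@5
After 5 (insert_after(17)): list=[5, 17, 2, 4, 1] cursor@5
After 6 (delete_current): list=[17, 2, 4, 1] cursor@17

Answer: 17 2 4 1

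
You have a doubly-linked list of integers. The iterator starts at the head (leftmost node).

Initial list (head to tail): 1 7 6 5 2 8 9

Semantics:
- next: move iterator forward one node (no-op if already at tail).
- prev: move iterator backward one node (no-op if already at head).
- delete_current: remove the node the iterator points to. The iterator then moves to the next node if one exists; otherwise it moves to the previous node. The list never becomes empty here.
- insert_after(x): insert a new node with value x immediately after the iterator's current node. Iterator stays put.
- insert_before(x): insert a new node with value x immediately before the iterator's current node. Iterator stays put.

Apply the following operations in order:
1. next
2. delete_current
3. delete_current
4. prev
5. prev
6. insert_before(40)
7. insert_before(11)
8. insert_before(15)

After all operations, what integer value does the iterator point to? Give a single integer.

After 1 (next): list=[1, 7, 6, 5, 2, 8, 9] cursor@7
After 2 (delete_current): list=[1, 6, 5, 2, 8, 9] cursor@6
After 3 (delete_current): list=[1, 5, 2, 8, 9] cursor@5
After 4 (prev): list=[1, 5, 2, 8, 9] cursor@1
After 5 (prev): list=[1, 5, 2, 8, 9] cursor@1
After 6 (insert_before(40)): list=[40, 1, 5, 2, 8, 9] cursor@1
After 7 (insert_before(11)): list=[40, 11, 1, 5, 2, 8, 9] cursor@1
After 8 (insert_before(15)): list=[40, 11, 15, 1, 5, 2, 8, 9] cursor@1

Answer: 1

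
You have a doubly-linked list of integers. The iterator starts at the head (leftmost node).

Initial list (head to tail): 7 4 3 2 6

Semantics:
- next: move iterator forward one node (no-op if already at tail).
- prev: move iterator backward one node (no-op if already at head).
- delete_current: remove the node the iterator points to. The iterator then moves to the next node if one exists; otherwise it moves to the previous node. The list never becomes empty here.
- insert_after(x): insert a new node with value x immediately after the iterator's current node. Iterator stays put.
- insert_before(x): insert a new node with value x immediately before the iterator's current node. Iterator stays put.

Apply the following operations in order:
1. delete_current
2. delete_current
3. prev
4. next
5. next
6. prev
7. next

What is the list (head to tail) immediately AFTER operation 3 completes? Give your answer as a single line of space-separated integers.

Answer: 3 2 6

Derivation:
After 1 (delete_current): list=[4, 3, 2, 6] cursor@4
After 2 (delete_current): list=[3, 2, 6] cursor@3
After 3 (prev): list=[3, 2, 6] cursor@3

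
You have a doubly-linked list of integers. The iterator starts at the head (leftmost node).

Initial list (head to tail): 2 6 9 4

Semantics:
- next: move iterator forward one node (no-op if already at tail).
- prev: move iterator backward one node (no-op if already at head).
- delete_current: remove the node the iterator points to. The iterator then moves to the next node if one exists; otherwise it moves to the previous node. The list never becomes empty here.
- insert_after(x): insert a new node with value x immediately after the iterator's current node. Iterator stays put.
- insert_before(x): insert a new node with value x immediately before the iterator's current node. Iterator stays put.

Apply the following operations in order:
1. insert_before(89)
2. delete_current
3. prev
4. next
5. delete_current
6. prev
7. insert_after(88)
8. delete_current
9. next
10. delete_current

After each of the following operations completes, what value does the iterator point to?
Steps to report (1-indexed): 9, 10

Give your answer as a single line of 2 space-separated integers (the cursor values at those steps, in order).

Answer: 9 4

Derivation:
After 1 (insert_before(89)): list=[89, 2, 6, 9, 4] cursor@2
After 2 (delete_current): list=[89, 6, 9, 4] cursor@6
After 3 (prev): list=[89, 6, 9, 4] cursor@89
After 4 (next): list=[89, 6, 9, 4] cursor@6
After 5 (delete_current): list=[89, 9, 4] cursor@9
After 6 (prev): list=[89, 9, 4] cursor@89
After 7 (insert_after(88)): list=[89, 88, 9, 4] cursor@89
After 8 (delete_current): list=[88, 9, 4] cursor@88
After 9 (next): list=[88, 9, 4] cursor@9
After 10 (delete_current): list=[88, 4] cursor@4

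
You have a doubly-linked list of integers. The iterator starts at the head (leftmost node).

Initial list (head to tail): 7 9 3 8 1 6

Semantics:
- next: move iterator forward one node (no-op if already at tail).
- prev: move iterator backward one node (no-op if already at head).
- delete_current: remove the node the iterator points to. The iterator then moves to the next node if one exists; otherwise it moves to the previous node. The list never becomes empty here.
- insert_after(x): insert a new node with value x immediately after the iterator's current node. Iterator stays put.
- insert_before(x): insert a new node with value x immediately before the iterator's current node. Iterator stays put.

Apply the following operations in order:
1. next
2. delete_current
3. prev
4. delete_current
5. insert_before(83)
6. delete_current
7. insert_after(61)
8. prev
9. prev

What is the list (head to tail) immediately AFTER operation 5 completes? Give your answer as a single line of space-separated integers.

Answer: 83 3 8 1 6

Derivation:
After 1 (next): list=[7, 9, 3, 8, 1, 6] cursor@9
After 2 (delete_current): list=[7, 3, 8, 1, 6] cursor@3
After 3 (prev): list=[7, 3, 8, 1, 6] cursor@7
After 4 (delete_current): list=[3, 8, 1, 6] cursor@3
After 5 (insert_before(83)): list=[83, 3, 8, 1, 6] cursor@3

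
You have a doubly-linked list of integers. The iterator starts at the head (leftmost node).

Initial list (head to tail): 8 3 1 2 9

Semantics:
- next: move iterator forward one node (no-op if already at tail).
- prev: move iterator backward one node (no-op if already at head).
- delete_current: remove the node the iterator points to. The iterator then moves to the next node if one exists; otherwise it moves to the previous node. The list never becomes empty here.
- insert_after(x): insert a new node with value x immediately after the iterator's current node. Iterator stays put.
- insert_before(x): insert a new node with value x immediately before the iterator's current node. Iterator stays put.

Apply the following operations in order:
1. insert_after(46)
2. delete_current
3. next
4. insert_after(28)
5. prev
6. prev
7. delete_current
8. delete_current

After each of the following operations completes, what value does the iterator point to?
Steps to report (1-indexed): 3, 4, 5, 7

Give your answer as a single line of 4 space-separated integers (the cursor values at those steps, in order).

After 1 (insert_after(46)): list=[8, 46, 3, 1, 2, 9] cursor@8
After 2 (delete_current): list=[46, 3, 1, 2, 9] cursor@46
After 3 (next): list=[46, 3, 1, 2, 9] cursor@3
After 4 (insert_after(28)): list=[46, 3, 28, 1, 2, 9] cursor@3
After 5 (prev): list=[46, 3, 28, 1, 2, 9] cursor@46
After 6 (prev): list=[46, 3, 28, 1, 2, 9] cursor@46
After 7 (delete_current): list=[3, 28, 1, 2, 9] cursor@3
After 8 (delete_current): list=[28, 1, 2, 9] cursor@28

Answer: 3 3 46 3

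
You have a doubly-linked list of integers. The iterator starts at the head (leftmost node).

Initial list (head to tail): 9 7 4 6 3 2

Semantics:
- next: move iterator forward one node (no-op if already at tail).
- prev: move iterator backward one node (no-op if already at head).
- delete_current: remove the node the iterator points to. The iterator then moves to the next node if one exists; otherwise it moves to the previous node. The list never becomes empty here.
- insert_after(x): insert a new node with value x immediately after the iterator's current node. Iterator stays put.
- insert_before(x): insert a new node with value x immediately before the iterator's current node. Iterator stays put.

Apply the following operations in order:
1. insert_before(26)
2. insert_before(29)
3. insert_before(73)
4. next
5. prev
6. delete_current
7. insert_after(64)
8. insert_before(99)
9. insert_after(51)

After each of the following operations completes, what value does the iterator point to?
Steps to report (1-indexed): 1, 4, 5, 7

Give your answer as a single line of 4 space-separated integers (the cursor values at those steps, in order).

Answer: 9 7 9 7

Derivation:
After 1 (insert_before(26)): list=[26, 9, 7, 4, 6, 3, 2] cursor@9
After 2 (insert_before(29)): list=[26, 29, 9, 7, 4, 6, 3, 2] cursor@9
After 3 (insert_before(73)): list=[26, 29, 73, 9, 7, 4, 6, 3, 2] cursor@9
After 4 (next): list=[26, 29, 73, 9, 7, 4, 6, 3, 2] cursor@7
After 5 (prev): list=[26, 29, 73, 9, 7, 4, 6, 3, 2] cursor@9
After 6 (delete_current): list=[26, 29, 73, 7, 4, 6, 3, 2] cursor@7
After 7 (insert_after(64)): list=[26, 29, 73, 7, 64, 4, 6, 3, 2] cursor@7
After 8 (insert_before(99)): list=[26, 29, 73, 99, 7, 64, 4, 6, 3, 2] cursor@7
After 9 (insert_after(51)): list=[26, 29, 73, 99, 7, 51, 64, 4, 6, 3, 2] cursor@7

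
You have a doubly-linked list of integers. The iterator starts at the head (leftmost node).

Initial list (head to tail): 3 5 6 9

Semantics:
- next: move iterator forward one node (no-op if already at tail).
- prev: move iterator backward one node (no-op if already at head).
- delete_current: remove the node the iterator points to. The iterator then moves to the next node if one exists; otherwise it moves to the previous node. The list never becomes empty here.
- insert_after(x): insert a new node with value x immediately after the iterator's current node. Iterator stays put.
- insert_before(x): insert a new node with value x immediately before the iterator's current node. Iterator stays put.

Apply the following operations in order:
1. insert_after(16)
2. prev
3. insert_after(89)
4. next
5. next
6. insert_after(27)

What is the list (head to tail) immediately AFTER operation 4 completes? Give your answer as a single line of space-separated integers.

Answer: 3 89 16 5 6 9

Derivation:
After 1 (insert_after(16)): list=[3, 16, 5, 6, 9] cursor@3
After 2 (prev): list=[3, 16, 5, 6, 9] cursor@3
After 3 (insert_after(89)): list=[3, 89, 16, 5, 6, 9] cursor@3
After 4 (next): list=[3, 89, 16, 5, 6, 9] cursor@89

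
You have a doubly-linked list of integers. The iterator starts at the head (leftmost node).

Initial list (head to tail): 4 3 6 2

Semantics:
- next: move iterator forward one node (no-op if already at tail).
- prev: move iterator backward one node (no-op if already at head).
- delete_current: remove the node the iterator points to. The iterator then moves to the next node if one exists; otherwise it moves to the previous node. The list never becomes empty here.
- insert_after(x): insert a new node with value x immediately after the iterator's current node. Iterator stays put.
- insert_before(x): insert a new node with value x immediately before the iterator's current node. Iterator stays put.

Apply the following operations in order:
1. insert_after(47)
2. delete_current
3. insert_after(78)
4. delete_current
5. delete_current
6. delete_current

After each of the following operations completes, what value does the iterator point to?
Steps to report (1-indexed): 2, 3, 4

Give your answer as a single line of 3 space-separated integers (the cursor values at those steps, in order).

After 1 (insert_after(47)): list=[4, 47, 3, 6, 2] cursor@4
After 2 (delete_current): list=[47, 3, 6, 2] cursor@47
After 3 (insert_after(78)): list=[47, 78, 3, 6, 2] cursor@47
After 4 (delete_current): list=[78, 3, 6, 2] cursor@78
After 5 (delete_current): list=[3, 6, 2] cursor@3
After 6 (delete_current): list=[6, 2] cursor@6

Answer: 47 47 78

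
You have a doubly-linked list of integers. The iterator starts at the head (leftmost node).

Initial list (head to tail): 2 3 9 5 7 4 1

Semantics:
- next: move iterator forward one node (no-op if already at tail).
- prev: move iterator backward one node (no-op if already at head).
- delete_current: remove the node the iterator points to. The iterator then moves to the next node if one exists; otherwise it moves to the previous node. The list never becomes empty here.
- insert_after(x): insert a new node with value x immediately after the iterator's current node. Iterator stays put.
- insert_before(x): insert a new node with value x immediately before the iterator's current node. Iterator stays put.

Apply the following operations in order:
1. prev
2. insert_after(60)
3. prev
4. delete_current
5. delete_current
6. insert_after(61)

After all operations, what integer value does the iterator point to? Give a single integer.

After 1 (prev): list=[2, 3, 9, 5, 7, 4, 1] cursor@2
After 2 (insert_after(60)): list=[2, 60, 3, 9, 5, 7, 4, 1] cursor@2
After 3 (prev): list=[2, 60, 3, 9, 5, 7, 4, 1] cursor@2
After 4 (delete_current): list=[60, 3, 9, 5, 7, 4, 1] cursor@60
After 5 (delete_current): list=[3, 9, 5, 7, 4, 1] cursor@3
After 6 (insert_after(61)): list=[3, 61, 9, 5, 7, 4, 1] cursor@3

Answer: 3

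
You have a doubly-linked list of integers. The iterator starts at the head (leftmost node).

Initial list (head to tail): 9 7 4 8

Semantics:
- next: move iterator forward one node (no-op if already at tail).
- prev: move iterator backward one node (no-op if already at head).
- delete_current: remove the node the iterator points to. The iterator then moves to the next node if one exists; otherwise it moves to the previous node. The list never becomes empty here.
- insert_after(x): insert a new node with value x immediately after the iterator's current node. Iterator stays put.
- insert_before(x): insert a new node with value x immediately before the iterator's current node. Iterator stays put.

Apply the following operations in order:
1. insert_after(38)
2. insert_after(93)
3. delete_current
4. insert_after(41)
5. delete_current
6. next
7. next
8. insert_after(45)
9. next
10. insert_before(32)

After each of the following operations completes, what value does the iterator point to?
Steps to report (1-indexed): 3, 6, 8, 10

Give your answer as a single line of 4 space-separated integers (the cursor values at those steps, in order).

After 1 (insert_after(38)): list=[9, 38, 7, 4, 8] cursor@9
After 2 (insert_after(93)): list=[9, 93, 38, 7, 4, 8] cursor@9
After 3 (delete_current): list=[93, 38, 7, 4, 8] cursor@93
After 4 (insert_after(41)): list=[93, 41, 38, 7, 4, 8] cursor@93
After 5 (delete_current): list=[41, 38, 7, 4, 8] cursor@41
After 6 (next): list=[41, 38, 7, 4, 8] cursor@38
After 7 (next): list=[41, 38, 7, 4, 8] cursor@7
After 8 (insert_after(45)): list=[41, 38, 7, 45, 4, 8] cursor@7
After 9 (next): list=[41, 38, 7, 45, 4, 8] cursor@45
After 10 (insert_before(32)): list=[41, 38, 7, 32, 45, 4, 8] cursor@45

Answer: 93 38 7 45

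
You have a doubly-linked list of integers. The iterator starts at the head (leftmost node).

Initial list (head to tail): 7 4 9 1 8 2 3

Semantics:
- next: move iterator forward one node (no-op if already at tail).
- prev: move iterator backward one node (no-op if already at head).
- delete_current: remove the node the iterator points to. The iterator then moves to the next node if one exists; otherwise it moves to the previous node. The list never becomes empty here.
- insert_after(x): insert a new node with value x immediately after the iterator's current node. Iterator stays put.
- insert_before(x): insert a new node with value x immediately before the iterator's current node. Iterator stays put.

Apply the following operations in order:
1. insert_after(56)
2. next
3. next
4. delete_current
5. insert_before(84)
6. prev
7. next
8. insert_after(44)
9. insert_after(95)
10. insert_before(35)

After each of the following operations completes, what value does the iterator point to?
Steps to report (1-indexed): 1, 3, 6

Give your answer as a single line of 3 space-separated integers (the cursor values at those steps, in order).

Answer: 7 4 84

Derivation:
After 1 (insert_after(56)): list=[7, 56, 4, 9, 1, 8, 2, 3] cursor@7
After 2 (next): list=[7, 56, 4, 9, 1, 8, 2, 3] cursor@56
After 3 (next): list=[7, 56, 4, 9, 1, 8, 2, 3] cursor@4
After 4 (delete_current): list=[7, 56, 9, 1, 8, 2, 3] cursor@9
After 5 (insert_before(84)): list=[7, 56, 84, 9, 1, 8, 2, 3] cursor@9
After 6 (prev): list=[7, 56, 84, 9, 1, 8, 2, 3] cursor@84
After 7 (next): list=[7, 56, 84, 9, 1, 8, 2, 3] cursor@9
After 8 (insert_after(44)): list=[7, 56, 84, 9, 44, 1, 8, 2, 3] cursor@9
After 9 (insert_after(95)): list=[7, 56, 84, 9, 95, 44, 1, 8, 2, 3] cursor@9
After 10 (insert_before(35)): list=[7, 56, 84, 35, 9, 95, 44, 1, 8, 2, 3] cursor@9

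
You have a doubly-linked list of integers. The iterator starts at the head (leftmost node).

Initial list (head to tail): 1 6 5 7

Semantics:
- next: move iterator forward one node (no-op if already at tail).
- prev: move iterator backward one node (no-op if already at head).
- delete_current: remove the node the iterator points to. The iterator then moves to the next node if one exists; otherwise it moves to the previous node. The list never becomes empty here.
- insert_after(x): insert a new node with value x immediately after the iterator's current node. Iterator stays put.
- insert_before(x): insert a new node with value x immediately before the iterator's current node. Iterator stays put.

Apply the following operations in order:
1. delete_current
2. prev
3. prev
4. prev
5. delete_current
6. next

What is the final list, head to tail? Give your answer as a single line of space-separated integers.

After 1 (delete_current): list=[6, 5, 7] cursor@6
After 2 (prev): list=[6, 5, 7] cursor@6
After 3 (prev): list=[6, 5, 7] cursor@6
After 4 (prev): list=[6, 5, 7] cursor@6
After 5 (delete_current): list=[5, 7] cursor@5
After 6 (next): list=[5, 7] cursor@7

Answer: 5 7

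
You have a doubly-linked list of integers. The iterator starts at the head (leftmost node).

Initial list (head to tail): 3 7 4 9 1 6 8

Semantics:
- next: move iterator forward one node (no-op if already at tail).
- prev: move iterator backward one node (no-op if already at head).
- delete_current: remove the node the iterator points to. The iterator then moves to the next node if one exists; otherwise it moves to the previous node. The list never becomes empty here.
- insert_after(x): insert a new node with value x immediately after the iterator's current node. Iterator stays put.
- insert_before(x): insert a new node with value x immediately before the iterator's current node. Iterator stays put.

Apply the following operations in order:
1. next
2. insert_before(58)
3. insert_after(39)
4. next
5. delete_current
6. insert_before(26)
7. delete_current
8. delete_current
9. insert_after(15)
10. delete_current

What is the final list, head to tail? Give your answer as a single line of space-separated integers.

After 1 (next): list=[3, 7, 4, 9, 1, 6, 8] cursor@7
After 2 (insert_before(58)): list=[3, 58, 7, 4, 9, 1, 6, 8] cursor@7
After 3 (insert_after(39)): list=[3, 58, 7, 39, 4, 9, 1, 6, 8] cursor@7
After 4 (next): list=[3, 58, 7, 39, 4, 9, 1, 6, 8] cursor@39
After 5 (delete_current): list=[3, 58, 7, 4, 9, 1, 6, 8] cursor@4
After 6 (insert_before(26)): list=[3, 58, 7, 26, 4, 9, 1, 6, 8] cursor@4
After 7 (delete_current): list=[3, 58, 7, 26, 9, 1, 6, 8] cursor@9
After 8 (delete_current): list=[3, 58, 7, 26, 1, 6, 8] cursor@1
After 9 (insert_after(15)): list=[3, 58, 7, 26, 1, 15, 6, 8] cursor@1
After 10 (delete_current): list=[3, 58, 7, 26, 15, 6, 8] cursor@15

Answer: 3 58 7 26 15 6 8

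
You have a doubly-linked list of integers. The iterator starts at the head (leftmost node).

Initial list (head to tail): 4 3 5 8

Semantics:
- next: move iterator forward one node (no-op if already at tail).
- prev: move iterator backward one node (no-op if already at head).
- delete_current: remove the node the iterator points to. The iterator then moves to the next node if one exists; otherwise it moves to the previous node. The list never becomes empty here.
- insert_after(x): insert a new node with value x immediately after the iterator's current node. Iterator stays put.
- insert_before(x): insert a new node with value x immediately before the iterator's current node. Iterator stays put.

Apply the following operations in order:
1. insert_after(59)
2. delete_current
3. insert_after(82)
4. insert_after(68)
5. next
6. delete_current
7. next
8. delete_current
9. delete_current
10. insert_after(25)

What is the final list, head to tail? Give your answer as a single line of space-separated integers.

After 1 (insert_after(59)): list=[4, 59, 3, 5, 8] cursor@4
After 2 (delete_current): list=[59, 3, 5, 8] cursor@59
After 3 (insert_after(82)): list=[59, 82, 3, 5, 8] cursor@59
After 4 (insert_after(68)): list=[59, 68, 82, 3, 5, 8] cursor@59
After 5 (next): list=[59, 68, 82, 3, 5, 8] cursor@68
After 6 (delete_current): list=[59, 82, 3, 5, 8] cursor@82
After 7 (next): list=[59, 82, 3, 5, 8] cursor@3
After 8 (delete_current): list=[59, 82, 5, 8] cursor@5
After 9 (delete_current): list=[59, 82, 8] cursor@8
After 10 (insert_after(25)): list=[59, 82, 8, 25] cursor@8

Answer: 59 82 8 25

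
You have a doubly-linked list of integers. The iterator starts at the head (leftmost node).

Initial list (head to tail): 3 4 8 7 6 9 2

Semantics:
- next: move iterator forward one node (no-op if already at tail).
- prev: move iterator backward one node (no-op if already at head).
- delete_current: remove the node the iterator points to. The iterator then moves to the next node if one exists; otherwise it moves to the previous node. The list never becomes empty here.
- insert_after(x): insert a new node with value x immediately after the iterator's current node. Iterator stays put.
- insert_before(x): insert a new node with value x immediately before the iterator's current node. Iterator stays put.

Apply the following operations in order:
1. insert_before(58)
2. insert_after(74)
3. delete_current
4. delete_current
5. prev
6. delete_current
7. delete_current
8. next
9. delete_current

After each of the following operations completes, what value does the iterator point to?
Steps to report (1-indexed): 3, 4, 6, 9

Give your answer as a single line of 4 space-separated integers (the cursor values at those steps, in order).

After 1 (insert_before(58)): list=[58, 3, 4, 8, 7, 6, 9, 2] cursor@3
After 2 (insert_after(74)): list=[58, 3, 74, 4, 8, 7, 6, 9, 2] cursor@3
After 3 (delete_current): list=[58, 74, 4, 8, 7, 6, 9, 2] cursor@74
After 4 (delete_current): list=[58, 4, 8, 7, 6, 9, 2] cursor@4
After 5 (prev): list=[58, 4, 8, 7, 6, 9, 2] cursor@58
After 6 (delete_current): list=[4, 8, 7, 6, 9, 2] cursor@4
After 7 (delete_current): list=[8, 7, 6, 9, 2] cursor@8
After 8 (next): list=[8, 7, 6, 9, 2] cursor@7
After 9 (delete_current): list=[8, 6, 9, 2] cursor@6

Answer: 74 4 4 6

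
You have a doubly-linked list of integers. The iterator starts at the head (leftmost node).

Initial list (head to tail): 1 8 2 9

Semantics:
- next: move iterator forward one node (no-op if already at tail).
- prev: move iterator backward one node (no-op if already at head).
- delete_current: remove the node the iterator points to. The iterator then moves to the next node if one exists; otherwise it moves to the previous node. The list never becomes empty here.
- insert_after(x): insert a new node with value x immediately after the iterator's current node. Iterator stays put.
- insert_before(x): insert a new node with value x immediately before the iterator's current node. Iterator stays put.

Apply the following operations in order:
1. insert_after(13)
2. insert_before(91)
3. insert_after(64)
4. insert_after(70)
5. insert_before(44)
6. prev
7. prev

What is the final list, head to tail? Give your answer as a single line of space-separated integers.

Answer: 91 44 1 70 64 13 8 2 9

Derivation:
After 1 (insert_after(13)): list=[1, 13, 8, 2, 9] cursor@1
After 2 (insert_before(91)): list=[91, 1, 13, 8, 2, 9] cursor@1
After 3 (insert_after(64)): list=[91, 1, 64, 13, 8, 2, 9] cursor@1
After 4 (insert_after(70)): list=[91, 1, 70, 64, 13, 8, 2, 9] cursor@1
After 5 (insert_before(44)): list=[91, 44, 1, 70, 64, 13, 8, 2, 9] cursor@1
After 6 (prev): list=[91, 44, 1, 70, 64, 13, 8, 2, 9] cursor@44
After 7 (prev): list=[91, 44, 1, 70, 64, 13, 8, 2, 9] cursor@91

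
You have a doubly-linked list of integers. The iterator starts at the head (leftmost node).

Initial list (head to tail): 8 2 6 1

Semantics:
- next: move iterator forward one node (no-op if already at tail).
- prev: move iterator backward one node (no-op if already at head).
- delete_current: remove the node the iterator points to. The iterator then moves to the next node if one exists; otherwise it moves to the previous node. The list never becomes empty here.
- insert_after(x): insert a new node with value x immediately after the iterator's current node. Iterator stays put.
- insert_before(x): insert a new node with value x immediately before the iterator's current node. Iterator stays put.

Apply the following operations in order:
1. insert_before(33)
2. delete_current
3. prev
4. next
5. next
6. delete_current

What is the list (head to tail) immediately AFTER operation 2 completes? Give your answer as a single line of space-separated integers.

Answer: 33 2 6 1

Derivation:
After 1 (insert_before(33)): list=[33, 8, 2, 6, 1] cursor@8
After 2 (delete_current): list=[33, 2, 6, 1] cursor@2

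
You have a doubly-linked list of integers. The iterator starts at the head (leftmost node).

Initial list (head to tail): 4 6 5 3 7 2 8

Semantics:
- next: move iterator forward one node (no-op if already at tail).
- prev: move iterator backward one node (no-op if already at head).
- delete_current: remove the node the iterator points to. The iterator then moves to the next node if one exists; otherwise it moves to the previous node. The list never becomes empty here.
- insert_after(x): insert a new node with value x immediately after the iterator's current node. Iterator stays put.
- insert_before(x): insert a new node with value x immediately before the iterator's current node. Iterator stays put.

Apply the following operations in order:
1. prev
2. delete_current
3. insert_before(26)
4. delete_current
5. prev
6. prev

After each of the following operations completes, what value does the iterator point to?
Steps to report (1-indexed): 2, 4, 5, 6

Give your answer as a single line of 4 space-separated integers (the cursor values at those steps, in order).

After 1 (prev): list=[4, 6, 5, 3, 7, 2, 8] cursor@4
After 2 (delete_current): list=[6, 5, 3, 7, 2, 8] cursor@6
After 3 (insert_before(26)): list=[26, 6, 5, 3, 7, 2, 8] cursor@6
After 4 (delete_current): list=[26, 5, 3, 7, 2, 8] cursor@5
After 5 (prev): list=[26, 5, 3, 7, 2, 8] cursor@26
After 6 (prev): list=[26, 5, 3, 7, 2, 8] cursor@26

Answer: 6 5 26 26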